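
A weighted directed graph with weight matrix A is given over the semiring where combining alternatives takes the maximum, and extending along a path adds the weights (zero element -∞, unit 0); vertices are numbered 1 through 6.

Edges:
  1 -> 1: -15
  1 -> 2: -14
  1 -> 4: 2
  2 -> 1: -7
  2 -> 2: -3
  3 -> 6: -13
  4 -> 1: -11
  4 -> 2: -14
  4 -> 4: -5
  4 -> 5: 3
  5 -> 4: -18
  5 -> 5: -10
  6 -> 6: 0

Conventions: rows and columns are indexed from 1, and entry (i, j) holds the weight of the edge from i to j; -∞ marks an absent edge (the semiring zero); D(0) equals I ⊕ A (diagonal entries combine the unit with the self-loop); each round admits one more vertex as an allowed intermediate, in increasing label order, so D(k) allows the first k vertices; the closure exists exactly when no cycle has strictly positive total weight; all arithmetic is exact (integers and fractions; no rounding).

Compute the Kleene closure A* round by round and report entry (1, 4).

D(0):
  [0, -14, -∞, 2, -∞, -∞]
  [-7, 0, -∞, -∞, -∞, -∞]
  [-∞, -∞, 0, -∞, -∞, -13]
  [-11, -14, -∞, 0, 3, -∞]
  [-∞, -∞, -∞, -18, 0, -∞]
  [-∞, -∞, -∞, -∞, -∞, 0]
D(1):
  [0, -14, -∞, 2, -∞, -∞]
  [-7, 0, -∞, -5, -∞, -∞]
  [-∞, -∞, 0, -∞, -∞, -13]
  [-11, -14, -∞, 0, 3, -∞]
  [-∞, -∞, -∞, -18, 0, -∞]
  [-∞, -∞, -∞, -∞, -∞, 0]
D(2):
  [0, -14, -∞, 2, -∞, -∞]
  [-7, 0, -∞, -5, -∞, -∞]
  [-∞, -∞, 0, -∞, -∞, -13]
  [-11, -14, -∞, 0, 3, -∞]
  [-∞, -∞, -∞, -18, 0, -∞]
  [-∞, -∞, -∞, -∞, -∞, 0]
D(3):
  [0, -14, -∞, 2, -∞, -∞]
  [-7, 0, -∞, -5, -∞, -∞]
  [-∞, -∞, 0, -∞, -∞, -13]
  [-11, -14, -∞, 0, 3, -∞]
  [-∞, -∞, -∞, -18, 0, -∞]
  [-∞, -∞, -∞, -∞, -∞, 0]
D(4):
  [0, -12, -∞, 2, 5, -∞]
  [-7, 0, -∞, -5, -2, -∞]
  [-∞, -∞, 0, -∞, -∞, -13]
  [-11, -14, -∞, 0, 3, -∞]
  [-29, -32, -∞, -18, 0, -∞]
  [-∞, -∞, -∞, -∞, -∞, 0]
D(5):
  [0, -12, -∞, 2, 5, -∞]
  [-7, 0, -∞, -5, -2, -∞]
  [-∞, -∞, 0, -∞, -∞, -13]
  [-11, -14, -∞, 0, 3, -∞]
  [-29, -32, -∞, -18, 0, -∞]
  [-∞, -∞, -∞, -∞, -∞, 0]
D(6):
  [0, -12, -∞, 2, 5, -∞]
  [-7, 0, -∞, -5, -2, -∞]
  [-∞, -∞, 0, -∞, -∞, -13]
  [-11, -14, -∞, 0, 3, -∞]
  [-29, -32, -∞, -18, 0, -∞]
  [-∞, -∞, -∞, -∞, -∞, 0]
Answer: A*[1][4] = 2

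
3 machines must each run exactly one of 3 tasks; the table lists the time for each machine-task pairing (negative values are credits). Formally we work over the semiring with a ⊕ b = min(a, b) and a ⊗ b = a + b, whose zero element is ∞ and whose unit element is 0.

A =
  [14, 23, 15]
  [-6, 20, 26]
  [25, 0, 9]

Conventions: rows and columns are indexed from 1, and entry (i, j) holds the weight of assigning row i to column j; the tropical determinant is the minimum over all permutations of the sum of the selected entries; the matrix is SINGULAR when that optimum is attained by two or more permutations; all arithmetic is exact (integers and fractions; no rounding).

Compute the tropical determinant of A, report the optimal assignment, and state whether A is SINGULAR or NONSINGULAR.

σ = (1, 2, 3): 14 + 20 + 9 = 43
σ = (1, 3, 2): 14 + 26 + 0 = 40
σ = (2, 1, 3): 23 + (-6) + 9 = 26
σ = (2, 3, 1): 23 + 26 + 25 = 74
σ = (3, 1, 2): 15 + (-6) + 0 = 9
σ = (3, 2, 1): 15 + 20 + 25 = 60
Optimal value attained by: σ = (3, 1, 2).
Answer: det⊕(A) = 9; verdict: NONSINGULAR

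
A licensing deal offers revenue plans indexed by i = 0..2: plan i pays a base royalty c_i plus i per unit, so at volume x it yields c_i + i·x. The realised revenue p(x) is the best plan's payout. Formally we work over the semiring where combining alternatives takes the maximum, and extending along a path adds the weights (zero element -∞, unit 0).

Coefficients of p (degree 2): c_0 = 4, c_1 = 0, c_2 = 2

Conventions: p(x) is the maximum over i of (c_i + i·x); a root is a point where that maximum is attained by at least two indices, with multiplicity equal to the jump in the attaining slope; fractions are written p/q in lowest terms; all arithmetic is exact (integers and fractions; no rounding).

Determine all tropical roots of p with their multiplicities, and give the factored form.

hull edge (i=0, c=4) to (i=2, c=2): slope -1, span 2
Factored form: p(x) = 2 ⊗ (x ⊕ 1) ⊗ (x ⊕ 1)
Answer: roots = 1 (mult 2)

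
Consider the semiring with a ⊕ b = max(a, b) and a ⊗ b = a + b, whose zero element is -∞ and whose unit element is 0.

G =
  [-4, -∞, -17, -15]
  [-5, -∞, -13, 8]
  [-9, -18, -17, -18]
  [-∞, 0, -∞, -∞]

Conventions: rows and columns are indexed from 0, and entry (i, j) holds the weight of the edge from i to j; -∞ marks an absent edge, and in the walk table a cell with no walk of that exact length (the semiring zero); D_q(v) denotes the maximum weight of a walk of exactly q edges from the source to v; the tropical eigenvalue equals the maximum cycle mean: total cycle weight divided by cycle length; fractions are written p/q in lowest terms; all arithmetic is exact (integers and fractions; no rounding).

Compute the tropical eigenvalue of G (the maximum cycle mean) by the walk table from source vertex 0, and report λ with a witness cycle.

q=0: [0, -∞, -∞, -∞]
q=1: [-4, -∞, -17, -15]
q=2: [-8, -15, -21, -19]
q=3: [-12, -19, -25, -7]
q=4: [-16, -7, -29, -11]
Optimal cycle mean attained by: cycle 1->3->1, total 8 + 0, length 2.
Answer: λ = 4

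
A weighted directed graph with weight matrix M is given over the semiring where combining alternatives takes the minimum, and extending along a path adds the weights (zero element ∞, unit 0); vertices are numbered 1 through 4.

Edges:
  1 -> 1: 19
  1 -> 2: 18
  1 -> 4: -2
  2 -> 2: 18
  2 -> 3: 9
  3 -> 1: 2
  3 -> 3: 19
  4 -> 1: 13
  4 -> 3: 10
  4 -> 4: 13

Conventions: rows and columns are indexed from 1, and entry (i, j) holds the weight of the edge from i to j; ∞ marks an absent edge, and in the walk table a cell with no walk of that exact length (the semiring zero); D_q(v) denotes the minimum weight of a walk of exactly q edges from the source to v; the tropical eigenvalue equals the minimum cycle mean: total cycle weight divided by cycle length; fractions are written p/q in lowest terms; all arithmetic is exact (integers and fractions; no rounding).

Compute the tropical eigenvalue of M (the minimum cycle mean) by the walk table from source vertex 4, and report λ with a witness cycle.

q=0: [∞, ∞, ∞, 0]
q=1: [13, ∞, 10, 13]
q=2: [12, 31, 23, 11]
q=3: [24, 30, 21, 10]
q=4: [23, 42, 20, 22]
Optimal cycle mean attained by: cycle 1->4->3->1, total (-2) + 10 + 2, length 3.
Answer: λ = 10/3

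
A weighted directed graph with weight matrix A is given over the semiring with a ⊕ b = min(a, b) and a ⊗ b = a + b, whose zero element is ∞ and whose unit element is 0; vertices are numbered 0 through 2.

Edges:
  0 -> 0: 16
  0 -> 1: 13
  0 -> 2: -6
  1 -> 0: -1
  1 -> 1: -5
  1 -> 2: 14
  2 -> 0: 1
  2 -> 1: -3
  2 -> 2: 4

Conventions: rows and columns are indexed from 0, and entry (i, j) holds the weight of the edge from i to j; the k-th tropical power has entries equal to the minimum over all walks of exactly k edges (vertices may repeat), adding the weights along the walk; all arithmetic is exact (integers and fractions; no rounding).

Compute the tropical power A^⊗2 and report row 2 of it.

A^⊗2:
  [-5, -9, -2]
  [-6, -10, -7]
  [-4, -8, -5]
Answer: row 2 of A^⊗2 = [-4, -8, -5]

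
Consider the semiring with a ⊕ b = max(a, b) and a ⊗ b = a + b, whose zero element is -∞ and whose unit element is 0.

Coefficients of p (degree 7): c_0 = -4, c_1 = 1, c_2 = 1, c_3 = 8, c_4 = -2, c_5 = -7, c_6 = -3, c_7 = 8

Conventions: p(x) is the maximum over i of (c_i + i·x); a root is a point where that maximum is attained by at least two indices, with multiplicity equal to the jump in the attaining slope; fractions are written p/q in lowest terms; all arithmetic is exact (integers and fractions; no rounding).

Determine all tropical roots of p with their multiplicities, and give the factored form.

hull edge (i=0, c=-4) to (i=1, c=1): slope 5, span 1
hull edge (i=1, c=1) to (i=3, c=8): slope 7/2, span 2
hull edge (i=3, c=8) to (i=7, c=8): slope 0, span 4
Factored form: p(x) = 8 ⊗ (x ⊕ (-5)) ⊗ (x ⊕ (-7/2)) ⊗ (x ⊕ (-7/2)) ⊗ (x ⊕ 0) ⊗ (x ⊕ 0) ⊗ (x ⊕ 0) ⊗ (x ⊕ 0)
Answer: roots = -5 (mult 1), -7/2 (mult 2), 0 (mult 4)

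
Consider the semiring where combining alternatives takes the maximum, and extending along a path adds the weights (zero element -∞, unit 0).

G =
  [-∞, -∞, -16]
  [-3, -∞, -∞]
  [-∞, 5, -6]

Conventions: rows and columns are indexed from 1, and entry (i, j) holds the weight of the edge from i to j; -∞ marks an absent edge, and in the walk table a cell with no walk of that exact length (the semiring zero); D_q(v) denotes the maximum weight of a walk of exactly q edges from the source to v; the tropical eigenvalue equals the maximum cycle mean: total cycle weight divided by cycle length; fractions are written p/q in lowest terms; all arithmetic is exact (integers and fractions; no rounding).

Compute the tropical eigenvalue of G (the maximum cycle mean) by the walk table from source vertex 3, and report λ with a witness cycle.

q=0: [-∞, -∞, 0]
q=1: [-∞, 5, -6]
q=2: [2, -1, -12]
q=3: [-4, -7, -14]
Optimal cycle mean attained by: cycle 1->3->2->1, total (-16) + 5 + (-3), length 3.
Answer: λ = -14/3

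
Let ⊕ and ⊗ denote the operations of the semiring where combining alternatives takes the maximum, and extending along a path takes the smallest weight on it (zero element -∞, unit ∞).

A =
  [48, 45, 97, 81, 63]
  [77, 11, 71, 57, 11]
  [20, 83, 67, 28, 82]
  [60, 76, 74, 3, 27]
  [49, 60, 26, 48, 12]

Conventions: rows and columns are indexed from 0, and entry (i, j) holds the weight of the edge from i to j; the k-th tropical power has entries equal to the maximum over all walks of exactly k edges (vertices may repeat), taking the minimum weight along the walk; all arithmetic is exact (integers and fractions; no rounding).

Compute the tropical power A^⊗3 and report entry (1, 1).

A^⊗2:
  [60, 83, 74, 48, 82]
  [57, 71, 77, 77, 71]
  [77, 67, 71, 57, 67]
  [76, 74, 71, 60, 74]
  [60, 48, 60, 57, 49]
A^⊗3:
  [77, 74, 71, 60, 74]
  [71, 77, 74, 57, 77]
  [67, 71, 77, 77, 71]
  [74, 71, 76, 76, 71]
  [57, 60, 60, 60, 60]
Key observation: the optimum is the walk 1->0->2->1, with weight 77 min 97 min 83 = 77.
Optimal value attained by: walk 1->0->2->1.
Answer: (A^⊗3)[1][1] = 77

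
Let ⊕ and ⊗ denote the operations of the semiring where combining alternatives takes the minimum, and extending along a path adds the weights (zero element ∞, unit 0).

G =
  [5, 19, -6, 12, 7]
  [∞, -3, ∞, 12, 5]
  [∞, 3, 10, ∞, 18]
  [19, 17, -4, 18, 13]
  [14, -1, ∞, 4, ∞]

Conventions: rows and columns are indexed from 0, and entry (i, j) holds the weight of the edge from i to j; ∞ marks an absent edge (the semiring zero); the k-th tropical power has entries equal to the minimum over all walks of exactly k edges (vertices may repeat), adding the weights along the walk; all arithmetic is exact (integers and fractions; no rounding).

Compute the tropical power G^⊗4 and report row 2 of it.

G^⊗2:
  [10, -3, -1, 11, 12]
  [19, -6, 8, 9, 2]
  [32, 0, 20, 15, 8]
  [24, -1, 6, 17, 14]
  [19, -4, 0, 11, 4]
G^⊗3:
  [15, -6, 4, 9, 2]
  [16, -9, 5, 6, -1]
  [22, -3, 11, 12, 5]
  [28, -4, 13, 11, 4]
  [18, -7, 7, 8, 1]
G^⊗4:
  [16, -9, 5, 6, -1]
  [13, -12, 2, 3, -4]
  [19, -6, 8, 9, 2]
  [18, -7, 7, 8, 1]
  [15, -10, 4, 5, -2]
Answer: row 2 of G^⊗4 = [19, -6, 8, 9, 2]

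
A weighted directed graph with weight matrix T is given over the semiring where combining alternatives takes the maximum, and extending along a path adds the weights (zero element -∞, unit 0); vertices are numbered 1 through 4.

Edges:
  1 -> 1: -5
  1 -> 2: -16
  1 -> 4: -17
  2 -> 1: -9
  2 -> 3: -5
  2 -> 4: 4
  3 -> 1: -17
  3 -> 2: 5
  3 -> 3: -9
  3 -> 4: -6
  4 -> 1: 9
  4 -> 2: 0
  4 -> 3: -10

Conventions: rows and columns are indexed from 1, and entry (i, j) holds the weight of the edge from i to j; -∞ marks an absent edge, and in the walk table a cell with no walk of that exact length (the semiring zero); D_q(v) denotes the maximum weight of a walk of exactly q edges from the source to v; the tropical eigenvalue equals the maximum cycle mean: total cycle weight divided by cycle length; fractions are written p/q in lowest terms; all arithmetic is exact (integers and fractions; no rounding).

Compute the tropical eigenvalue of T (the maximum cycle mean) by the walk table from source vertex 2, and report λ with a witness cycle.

q=0: [-∞, 0, -∞, -∞]
q=1: [-9, -∞, -5, 4]
q=2: [13, 4, -6, -11]
q=3: [8, -1, -1, 8]
q=4: [17, 8, -2, 3]
Optimal cycle mean attained by: cycle 2->4->2, total 4 + 0, length 2.
Answer: λ = 2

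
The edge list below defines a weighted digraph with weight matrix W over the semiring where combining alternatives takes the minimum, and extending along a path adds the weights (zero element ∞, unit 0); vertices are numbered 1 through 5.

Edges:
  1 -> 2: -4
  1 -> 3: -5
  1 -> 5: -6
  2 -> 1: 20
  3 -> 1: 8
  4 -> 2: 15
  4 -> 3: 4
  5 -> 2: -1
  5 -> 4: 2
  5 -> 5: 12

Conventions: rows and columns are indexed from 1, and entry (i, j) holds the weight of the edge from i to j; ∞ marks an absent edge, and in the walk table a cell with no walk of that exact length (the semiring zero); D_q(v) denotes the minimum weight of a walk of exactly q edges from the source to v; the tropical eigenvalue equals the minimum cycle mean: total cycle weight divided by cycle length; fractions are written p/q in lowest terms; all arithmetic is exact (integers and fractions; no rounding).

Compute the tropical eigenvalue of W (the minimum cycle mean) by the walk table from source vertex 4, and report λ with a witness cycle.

q=0: [∞, ∞, ∞, 0, ∞]
q=1: [∞, 15, 4, ∞, ∞]
q=2: [12, ∞, ∞, ∞, ∞]
q=3: [∞, 8, 7, ∞, 6]
q=4: [15, 5, ∞, 8, 18]
q=5: [25, 11, 10, 20, 9]
Optimal cycle mean attained by: cycle 1->3->1, total (-5) + 8, length 2.
Answer: λ = 3/2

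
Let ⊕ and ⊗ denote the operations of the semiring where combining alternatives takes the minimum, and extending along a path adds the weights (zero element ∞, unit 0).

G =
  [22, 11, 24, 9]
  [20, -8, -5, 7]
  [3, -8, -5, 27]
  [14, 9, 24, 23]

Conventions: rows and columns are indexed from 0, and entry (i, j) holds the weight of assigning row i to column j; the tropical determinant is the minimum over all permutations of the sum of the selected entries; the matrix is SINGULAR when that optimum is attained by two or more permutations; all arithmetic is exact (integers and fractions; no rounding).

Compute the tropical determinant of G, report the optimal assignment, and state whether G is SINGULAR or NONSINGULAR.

σ = (0, 1, 2, 3): 22 + (-8) + (-5) + 23 = 32
σ = (0, 1, 3, 2): 22 + (-8) + 27 + 24 = 65
σ = (0, 2, 1, 3): 22 + (-5) + (-8) + 23 = 32
σ = (0, 2, 3, 1): 22 + (-5) + 27 + 9 = 53
σ = (0, 3, 1, 2): 22 + 7 + (-8) + 24 = 45
σ = (0, 3, 2, 1): 22 + 7 + (-5) + 9 = 33
σ = (1, 0, 2, 3): 11 + 20 + (-5) + 23 = 49
σ = (1, 0, 3, 2): 11 + 20 + 27 + 24 = 82
σ = (1, 2, 0, 3): 11 + (-5) + 3 + 23 = 32
σ = (1, 2, 3, 0): 11 + (-5) + 27 + 14 = 47
σ = (1, 3, 0, 2): 11 + 7 + 3 + 24 = 45
σ = (1, 3, 2, 0): 11 + 7 + (-5) + 14 = 27
σ = (2, 0, 1, 3): 24 + 20 + (-8) + 23 = 59
σ = (2, 0, 3, 1): 24 + 20 + 27 + 9 = 80
σ = (2, 1, 0, 3): 24 + (-8) + 3 + 23 = 42
σ = (2, 1, 3, 0): 24 + (-8) + 27 + 14 = 57
σ = (2, 3, 0, 1): 24 + 7 + 3 + 9 = 43
σ = (2, 3, 1, 0): 24 + 7 + (-8) + 14 = 37
σ = (3, 0, 1, 2): 9 + 20 + (-8) + 24 = 45
σ = (3, 0, 2, 1): 9 + 20 + (-5) + 9 = 33
σ = (3, 1, 0, 2): 9 + (-8) + 3 + 24 = 28
σ = (3, 1, 2, 0): 9 + (-8) + (-5) + 14 = 10
σ = (3, 2, 0, 1): 9 + (-5) + 3 + 9 = 16
σ = (3, 2, 1, 0): 9 + (-5) + (-8) + 14 = 10
Optimal value attained by: σ = (3, 1, 2, 0).
Answer: det⊕(G) = 10; verdict: SINGULAR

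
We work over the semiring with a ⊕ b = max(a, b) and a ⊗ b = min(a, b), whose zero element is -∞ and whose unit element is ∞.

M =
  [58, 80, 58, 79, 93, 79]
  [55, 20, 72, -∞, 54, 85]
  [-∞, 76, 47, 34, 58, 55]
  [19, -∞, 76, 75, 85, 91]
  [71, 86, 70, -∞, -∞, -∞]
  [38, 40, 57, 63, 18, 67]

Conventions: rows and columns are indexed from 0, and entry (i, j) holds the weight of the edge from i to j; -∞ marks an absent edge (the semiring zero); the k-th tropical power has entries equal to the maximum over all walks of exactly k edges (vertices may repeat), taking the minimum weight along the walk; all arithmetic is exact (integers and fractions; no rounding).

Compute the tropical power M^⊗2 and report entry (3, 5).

M^⊗2:
  [71, 86, 76, 75, 79, 80]
  [55, 72, 57, 63, 58, 67]
  [58, 58, 72, 55, 54, 76]
  [71, 85, 75, 75, 75, 75]
  [58, 71, 72, 71, 71, 85]
  [40, 57, 63, 63, 63, 67]
Key observation: the optimum is the walk 3->3->5, with weight 75 min 91 = 75.
Optimal value attained by: walk 3->3->5.
Answer: (M^⊗2)[3][5] = 75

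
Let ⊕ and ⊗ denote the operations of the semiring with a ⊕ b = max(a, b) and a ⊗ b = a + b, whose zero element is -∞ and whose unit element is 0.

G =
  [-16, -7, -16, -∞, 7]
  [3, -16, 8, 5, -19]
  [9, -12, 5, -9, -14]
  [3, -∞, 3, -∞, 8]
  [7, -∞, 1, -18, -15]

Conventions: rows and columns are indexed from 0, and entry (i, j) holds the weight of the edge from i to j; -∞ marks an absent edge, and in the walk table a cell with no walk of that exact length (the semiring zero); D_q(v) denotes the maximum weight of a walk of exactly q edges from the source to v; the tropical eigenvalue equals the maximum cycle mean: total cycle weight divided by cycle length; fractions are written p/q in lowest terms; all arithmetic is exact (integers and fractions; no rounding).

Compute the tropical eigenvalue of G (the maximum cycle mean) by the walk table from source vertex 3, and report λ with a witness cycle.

q=0: [-∞, -∞, -∞, 0, -∞]
q=1: [3, -∞, 3, -∞, 8]
q=2: [15, -4, 9, -6, 10]
q=3: [18, 8, 14, 1, 22]
q=4: [29, 11, 23, 13, 25]
q=5: [32, 22, 28, 16, 36]
Optimal cycle mean attained by: cycle 0->4->0, total 7 + 7, length 2.
Answer: λ = 7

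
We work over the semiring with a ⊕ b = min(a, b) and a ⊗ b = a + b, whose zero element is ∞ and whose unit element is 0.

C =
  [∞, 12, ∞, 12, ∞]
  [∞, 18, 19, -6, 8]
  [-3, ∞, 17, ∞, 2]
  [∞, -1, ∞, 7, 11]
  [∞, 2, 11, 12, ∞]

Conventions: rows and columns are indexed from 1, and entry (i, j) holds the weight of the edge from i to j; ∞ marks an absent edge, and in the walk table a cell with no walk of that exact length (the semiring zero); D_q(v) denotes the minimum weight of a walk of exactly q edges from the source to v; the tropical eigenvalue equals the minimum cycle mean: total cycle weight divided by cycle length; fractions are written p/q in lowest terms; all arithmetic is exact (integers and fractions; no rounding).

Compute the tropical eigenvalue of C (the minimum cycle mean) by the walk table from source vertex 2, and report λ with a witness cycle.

q=0: [∞, 0, ∞, ∞, ∞]
q=1: [∞, 18, 19, -6, 8]
q=2: [16, -7, 19, 1, 5]
q=3: [16, 0, 12, -13, 1]
q=4: [9, -14, 12, -6, -2]
q=5: [9, -7, 5, -20, -6]
Optimal cycle mean attained by: cycle 2->4->2, total (-6) + (-1), length 2.
Answer: λ = -7/2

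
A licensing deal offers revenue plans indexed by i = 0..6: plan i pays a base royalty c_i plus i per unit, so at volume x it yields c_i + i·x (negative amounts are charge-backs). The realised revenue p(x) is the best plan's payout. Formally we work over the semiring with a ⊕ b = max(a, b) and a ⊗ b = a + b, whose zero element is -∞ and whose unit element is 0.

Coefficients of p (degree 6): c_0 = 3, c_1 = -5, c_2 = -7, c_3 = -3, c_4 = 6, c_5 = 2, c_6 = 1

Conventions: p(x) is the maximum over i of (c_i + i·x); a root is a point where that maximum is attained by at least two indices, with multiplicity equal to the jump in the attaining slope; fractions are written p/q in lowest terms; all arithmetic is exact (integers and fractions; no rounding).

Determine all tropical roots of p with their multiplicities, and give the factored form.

hull edge (i=0, c=3) to (i=4, c=6): slope 3/4, span 4
hull edge (i=4, c=6) to (i=6, c=1): slope -5/2, span 2
Factored form: p(x) = 1 ⊗ (x ⊕ (-3/4)) ⊗ (x ⊕ (-3/4)) ⊗ (x ⊕ (-3/4)) ⊗ (x ⊕ (-3/4)) ⊗ (x ⊕ 5/2) ⊗ (x ⊕ 5/2)
Answer: roots = -3/4 (mult 4), 5/2 (mult 2)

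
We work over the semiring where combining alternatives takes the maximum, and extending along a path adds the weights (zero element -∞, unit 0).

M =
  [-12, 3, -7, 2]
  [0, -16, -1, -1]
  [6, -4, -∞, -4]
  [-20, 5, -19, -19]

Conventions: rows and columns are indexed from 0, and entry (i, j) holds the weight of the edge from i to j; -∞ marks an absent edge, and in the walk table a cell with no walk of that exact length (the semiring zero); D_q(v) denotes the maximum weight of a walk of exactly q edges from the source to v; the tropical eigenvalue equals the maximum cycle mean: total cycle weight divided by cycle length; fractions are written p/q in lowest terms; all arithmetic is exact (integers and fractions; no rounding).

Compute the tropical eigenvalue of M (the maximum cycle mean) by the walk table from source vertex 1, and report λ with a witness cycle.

q=0: [-∞, 0, -∞, -∞]
q=1: [0, -16, -1, -1]
q=2: [5, 4, -7, 2]
q=3: [4, 8, 3, 7]
q=4: [9, 12, 7, 7]
Optimal cycle mean attained by: cycle 0->3->1->2->0, total 2 + 5 + (-1) + 6, length 4.
Answer: λ = 3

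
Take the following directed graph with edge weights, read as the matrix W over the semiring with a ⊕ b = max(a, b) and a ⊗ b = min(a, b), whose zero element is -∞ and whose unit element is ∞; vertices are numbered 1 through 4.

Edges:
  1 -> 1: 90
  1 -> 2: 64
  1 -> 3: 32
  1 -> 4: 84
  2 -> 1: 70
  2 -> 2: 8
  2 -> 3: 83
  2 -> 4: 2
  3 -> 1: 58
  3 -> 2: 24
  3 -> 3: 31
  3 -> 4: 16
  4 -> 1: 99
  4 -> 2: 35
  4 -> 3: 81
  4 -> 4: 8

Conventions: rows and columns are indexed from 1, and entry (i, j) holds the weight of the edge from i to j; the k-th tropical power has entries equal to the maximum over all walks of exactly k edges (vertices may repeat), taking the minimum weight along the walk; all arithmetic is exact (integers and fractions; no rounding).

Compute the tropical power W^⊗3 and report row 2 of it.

W^⊗2:
  [90, 64, 81, 84]
  [70, 64, 32, 70]
  [58, 58, 32, 58]
  [90, 64, 35, 84]
W^⊗3:
  [90, 64, 81, 84]
  [70, 64, 70, 70]
  [58, 58, 58, 58]
  [90, 64, 81, 84]
Answer: row 2 of W^⊗3 = [70, 64, 70, 70]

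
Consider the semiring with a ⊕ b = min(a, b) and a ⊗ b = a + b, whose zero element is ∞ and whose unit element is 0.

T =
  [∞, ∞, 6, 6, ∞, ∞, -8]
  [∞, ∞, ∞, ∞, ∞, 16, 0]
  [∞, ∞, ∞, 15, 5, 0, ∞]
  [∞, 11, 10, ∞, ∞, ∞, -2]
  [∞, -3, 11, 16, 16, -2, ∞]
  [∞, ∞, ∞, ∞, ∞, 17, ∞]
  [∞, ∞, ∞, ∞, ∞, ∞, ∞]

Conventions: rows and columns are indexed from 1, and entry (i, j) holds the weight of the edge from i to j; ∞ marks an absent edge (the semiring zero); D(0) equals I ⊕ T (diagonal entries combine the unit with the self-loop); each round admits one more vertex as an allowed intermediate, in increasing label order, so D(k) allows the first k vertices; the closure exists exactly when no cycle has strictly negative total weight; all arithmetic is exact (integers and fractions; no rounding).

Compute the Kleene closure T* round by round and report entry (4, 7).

D(0):
  [0, ∞, 6, 6, ∞, ∞, -8]
  [∞, 0, ∞, ∞, ∞, 16, 0]
  [∞, ∞, 0, 15, 5, 0, ∞]
  [∞, 11, 10, 0, ∞, ∞, -2]
  [∞, -3, 11, 16, 0, -2, ∞]
  [∞, ∞, ∞, ∞, ∞, 0, ∞]
  [∞, ∞, ∞, ∞, ∞, ∞, 0]
D(1):
  [0, ∞, 6, 6, ∞, ∞, -8]
  [∞, 0, ∞, ∞, ∞, 16, 0]
  [∞, ∞, 0, 15, 5, 0, ∞]
  [∞, 11, 10, 0, ∞, ∞, -2]
  [∞, -3, 11, 16, 0, -2, ∞]
  [∞, ∞, ∞, ∞, ∞, 0, ∞]
  [∞, ∞, ∞, ∞, ∞, ∞, 0]
D(2):
  [0, ∞, 6, 6, ∞, ∞, -8]
  [∞, 0, ∞, ∞, ∞, 16, 0]
  [∞, ∞, 0, 15, 5, 0, ∞]
  [∞, 11, 10, 0, ∞, 27, -2]
  [∞, -3, 11, 16, 0, -2, -3]
  [∞, ∞, ∞, ∞, ∞, 0, ∞]
  [∞, ∞, ∞, ∞, ∞, ∞, 0]
D(3):
  [0, ∞, 6, 6, 11, 6, -8]
  [∞, 0, ∞, ∞, ∞, 16, 0]
  [∞, ∞, 0, 15, 5, 0, ∞]
  [∞, 11, 10, 0, 15, 10, -2]
  [∞, -3, 11, 16, 0, -2, -3]
  [∞, ∞, ∞, ∞, ∞, 0, ∞]
  [∞, ∞, ∞, ∞, ∞, ∞, 0]
D(4):
  [0, 17, 6, 6, 11, 6, -8]
  [∞, 0, ∞, ∞, ∞, 16, 0]
  [∞, 26, 0, 15, 5, 0, 13]
  [∞, 11, 10, 0, 15, 10, -2]
  [∞, -3, 11, 16, 0, -2, -3]
  [∞, ∞, ∞, ∞, ∞, 0, ∞]
  [∞, ∞, ∞, ∞, ∞, ∞, 0]
D(5):
  [0, 8, 6, 6, 11, 6, -8]
  [∞, 0, ∞, ∞, ∞, 16, 0]
  [∞, 2, 0, 15, 5, 0, 2]
  [∞, 11, 10, 0, 15, 10, -2]
  [∞, -3, 11, 16, 0, -2, -3]
  [∞, ∞, ∞, ∞, ∞, 0, ∞]
  [∞, ∞, ∞, ∞, ∞, ∞, 0]
D(6):
  [0, 8, 6, 6, 11, 6, -8]
  [∞, 0, ∞, ∞, ∞, 16, 0]
  [∞, 2, 0, 15, 5, 0, 2]
  [∞, 11, 10, 0, 15, 10, -2]
  [∞, -3, 11, 16, 0, -2, -3]
  [∞, ∞, ∞, ∞, ∞, 0, ∞]
  [∞, ∞, ∞, ∞, ∞, ∞, 0]
D(7):
  [0, 8, 6, 6, 11, 6, -8]
  [∞, 0, ∞, ∞, ∞, 16, 0]
  [∞, 2, 0, 15, 5, 0, 2]
  [∞, 11, 10, 0, 15, 10, -2]
  [∞, -3, 11, 16, 0, -2, -3]
  [∞, ∞, ∞, ∞, ∞, 0, ∞]
  [∞, ∞, ∞, ∞, ∞, ∞, 0]
Answer: T*[4][7] = -2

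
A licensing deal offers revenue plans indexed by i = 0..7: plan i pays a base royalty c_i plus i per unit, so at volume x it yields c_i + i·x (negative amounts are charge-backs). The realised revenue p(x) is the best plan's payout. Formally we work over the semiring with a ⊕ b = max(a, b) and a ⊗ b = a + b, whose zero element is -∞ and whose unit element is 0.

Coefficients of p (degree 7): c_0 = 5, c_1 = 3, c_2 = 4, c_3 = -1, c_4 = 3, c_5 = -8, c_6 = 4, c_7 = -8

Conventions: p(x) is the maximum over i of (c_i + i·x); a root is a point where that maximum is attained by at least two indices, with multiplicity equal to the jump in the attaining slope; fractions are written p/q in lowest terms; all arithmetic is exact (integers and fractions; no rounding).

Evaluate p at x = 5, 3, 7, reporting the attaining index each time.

p(5) = max(5+0·5=5, 3+1·5=8, 4+2·5=14, -1+3·5=14, 3+4·5=23, -8+5·5=17, 4+6·5=34, -8+7·5=27) = 34 (attained by i=6)
p(3) = max(5+0·3=5, 3+1·3=6, 4+2·3=10, -1+3·3=8, 3+4·3=15, -8+5·3=7, 4+6·3=22, -8+7·3=13) = 22 (attained by i=6)
p(7) = max(5+0·7=5, 3+1·7=10, 4+2·7=18, -1+3·7=20, 3+4·7=31, -8+5·7=27, 4+6·7=46, -8+7·7=41) = 46 (attained by i=6)
Answer: p(5) = 34; p(3) = 22; p(7) = 46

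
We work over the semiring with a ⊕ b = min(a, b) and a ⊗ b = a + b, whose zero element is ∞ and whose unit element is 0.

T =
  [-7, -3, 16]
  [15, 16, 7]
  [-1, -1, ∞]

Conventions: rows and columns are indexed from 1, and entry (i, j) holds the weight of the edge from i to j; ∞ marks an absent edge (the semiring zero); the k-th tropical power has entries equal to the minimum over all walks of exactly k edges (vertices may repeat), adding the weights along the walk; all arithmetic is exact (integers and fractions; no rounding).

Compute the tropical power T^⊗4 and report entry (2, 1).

T^⊗2:
  [-14, -10, 4]
  [6, 6, 23]
  [-8, -4, 6]
T^⊗3:
  [-21, -17, -3]
  [-1, 3, 13]
  [-15, -11, 3]
T^⊗4:
  [-28, -24, -10]
  [-8, -4, 10]
  [-22, -18, -4]
Key observation: the optimum is the walk 2->3->1->1->1, with weight 7 + (-1) + (-7) + (-7) = -8.
Optimal value attained by: walk 2->3->1->1->1.
Answer: (T^⊗4)[2][1] = -8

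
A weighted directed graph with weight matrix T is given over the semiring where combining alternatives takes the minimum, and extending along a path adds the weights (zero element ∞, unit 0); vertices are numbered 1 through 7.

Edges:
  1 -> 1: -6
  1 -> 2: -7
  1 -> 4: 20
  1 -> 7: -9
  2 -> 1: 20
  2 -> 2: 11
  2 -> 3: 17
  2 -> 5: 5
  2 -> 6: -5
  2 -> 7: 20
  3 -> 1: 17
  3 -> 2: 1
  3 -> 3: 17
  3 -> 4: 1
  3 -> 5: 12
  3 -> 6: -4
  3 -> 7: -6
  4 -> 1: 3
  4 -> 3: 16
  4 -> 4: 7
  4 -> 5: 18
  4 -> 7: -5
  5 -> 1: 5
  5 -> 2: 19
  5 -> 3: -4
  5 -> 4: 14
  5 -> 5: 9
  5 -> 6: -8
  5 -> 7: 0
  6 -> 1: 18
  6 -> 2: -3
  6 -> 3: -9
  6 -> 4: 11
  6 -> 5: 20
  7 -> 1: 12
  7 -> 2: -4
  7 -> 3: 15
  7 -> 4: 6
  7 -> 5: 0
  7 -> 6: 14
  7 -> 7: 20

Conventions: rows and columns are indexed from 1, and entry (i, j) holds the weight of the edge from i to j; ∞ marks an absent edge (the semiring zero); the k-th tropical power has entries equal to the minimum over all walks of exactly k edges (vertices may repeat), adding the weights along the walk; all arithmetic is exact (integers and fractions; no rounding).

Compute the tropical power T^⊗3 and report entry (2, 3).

T^⊗2:
  [-12, -13, 6, -3, -9, -12, -15]
  [10, -8, -14, 6, 14, -3, 5]
  [4, -10, -13, 0, -6, -4, -4]
  [-3, -9, 10, 1, -5, 9, -6]
  [-1, -11, -17, -3, 0, -8, -10]
  [8, -8, 8, -8, 2, -13, -15]
  [5, 5, -4, 13, 1, -9, 0]
T^⊗3:
  [-18, -19, -21, -9, -15, -18, -21]
  [3, -13, -12, -13, -3, -18, -20]
  [-2, -12, -13, -12, -5, -17, -19]
  [-9, -10, -9, 0, -6, -14, -12]
  [-7, -16, -17, -16, -10, -21, -23]
  [-5, -19, -22, -9, -15, -13, -13]
  [-1, -12, -18, -3, 0, -8, -10]
Key observation: the optimum is the walk 2->5->6->3, with weight 5 + (-8) + (-9) = -12.
Optimal value attained by: walk 2->5->6->3.
Answer: (T^⊗3)[2][3] = -12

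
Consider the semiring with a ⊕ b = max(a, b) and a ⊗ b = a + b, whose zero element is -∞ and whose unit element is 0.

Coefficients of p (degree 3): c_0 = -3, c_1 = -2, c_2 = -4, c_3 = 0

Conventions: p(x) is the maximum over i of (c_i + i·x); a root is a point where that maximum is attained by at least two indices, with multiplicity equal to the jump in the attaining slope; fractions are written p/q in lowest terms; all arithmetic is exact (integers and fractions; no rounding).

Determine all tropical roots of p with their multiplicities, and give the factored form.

hull edge (i=0, c=-3) to (i=3, c=0): slope 1, span 3
Factored form: p(x) = 0 ⊗ (x ⊕ (-1)) ⊗ (x ⊕ (-1)) ⊗ (x ⊕ (-1))
Answer: roots = -1 (mult 3)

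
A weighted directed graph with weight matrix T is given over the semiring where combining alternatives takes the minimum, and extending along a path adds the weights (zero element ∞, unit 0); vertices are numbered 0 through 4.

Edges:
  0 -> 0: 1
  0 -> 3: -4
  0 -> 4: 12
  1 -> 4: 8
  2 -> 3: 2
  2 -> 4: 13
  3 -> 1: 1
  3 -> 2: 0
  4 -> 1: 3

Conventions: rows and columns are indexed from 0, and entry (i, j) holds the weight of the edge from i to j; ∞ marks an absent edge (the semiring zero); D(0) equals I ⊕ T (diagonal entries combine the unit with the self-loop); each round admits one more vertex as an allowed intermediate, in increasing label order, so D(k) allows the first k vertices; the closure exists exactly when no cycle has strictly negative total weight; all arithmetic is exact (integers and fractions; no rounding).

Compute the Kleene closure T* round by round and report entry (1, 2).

D(0):
  [0, ∞, ∞, -4, 12]
  [∞, 0, ∞, ∞, 8]
  [∞, ∞, 0, 2, 13]
  [∞, 1, 0, 0, ∞]
  [∞, 3, ∞, ∞, 0]
D(1):
  [0, ∞, ∞, -4, 12]
  [∞, 0, ∞, ∞, 8]
  [∞, ∞, 0, 2, 13]
  [∞, 1, 0, 0, ∞]
  [∞, 3, ∞, ∞, 0]
D(2):
  [0, ∞, ∞, -4, 12]
  [∞, 0, ∞, ∞, 8]
  [∞, ∞, 0, 2, 13]
  [∞, 1, 0, 0, 9]
  [∞, 3, ∞, ∞, 0]
D(3):
  [0, ∞, ∞, -4, 12]
  [∞, 0, ∞, ∞, 8]
  [∞, ∞, 0, 2, 13]
  [∞, 1, 0, 0, 9]
  [∞, 3, ∞, ∞, 0]
D(4):
  [0, -3, -4, -4, 5]
  [∞, 0, ∞, ∞, 8]
  [∞, 3, 0, 2, 11]
  [∞, 1, 0, 0, 9]
  [∞, 3, ∞, ∞, 0]
D(5):
  [0, -3, -4, -4, 5]
  [∞, 0, ∞, ∞, 8]
  [∞, 3, 0, 2, 11]
  [∞, 1, 0, 0, 9]
  [∞, 3, ∞, ∞, 0]
Answer: T*[1][2] = ∞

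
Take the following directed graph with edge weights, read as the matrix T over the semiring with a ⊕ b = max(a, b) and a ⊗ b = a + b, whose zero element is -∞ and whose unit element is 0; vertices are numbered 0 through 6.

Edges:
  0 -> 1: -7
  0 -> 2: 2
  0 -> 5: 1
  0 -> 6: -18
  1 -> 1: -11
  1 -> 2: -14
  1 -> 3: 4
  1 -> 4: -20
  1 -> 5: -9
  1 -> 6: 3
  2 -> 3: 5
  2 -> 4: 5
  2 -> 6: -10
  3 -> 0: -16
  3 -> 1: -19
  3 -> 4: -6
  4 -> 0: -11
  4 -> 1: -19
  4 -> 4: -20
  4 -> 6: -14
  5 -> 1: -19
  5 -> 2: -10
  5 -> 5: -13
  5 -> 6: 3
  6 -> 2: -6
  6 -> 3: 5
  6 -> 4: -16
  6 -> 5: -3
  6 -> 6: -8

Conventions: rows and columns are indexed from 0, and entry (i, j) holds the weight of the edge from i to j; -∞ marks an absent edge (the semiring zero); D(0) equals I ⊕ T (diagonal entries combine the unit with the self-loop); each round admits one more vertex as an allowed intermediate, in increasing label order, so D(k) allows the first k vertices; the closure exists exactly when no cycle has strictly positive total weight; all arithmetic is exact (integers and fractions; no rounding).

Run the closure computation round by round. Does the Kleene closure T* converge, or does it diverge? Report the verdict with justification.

D(0):
  [0, -7, 2, -∞, -∞, 1, -18]
  [-∞, 0, -14, 4, -20, -9, 3]
  [-∞, -∞, 0, 5, 5, -∞, -10]
  [-16, -19, -∞, 0, -6, -∞, -∞]
  [-11, -19, -∞, -∞, 0, -∞, -14]
  [-∞, -19, -10, -∞, -∞, 0, 3]
  [-∞, -∞, -6, 5, -16, -3, 0]
D(1):
  [0, -7, 2, -∞, -∞, 1, -18]
  [-∞, 0, -14, 4, -20, -9, 3]
  [-∞, -∞, 0, 5, 5, -∞, -10]
  [-16, -19, -14, 0, -6, -15, -34]
  [-11, -18, -9, -∞, 0, -10, -14]
  [-∞, -19, -10, -∞, -∞, 0, 3]
  [-∞, -∞, -6, 5, -16, -3, 0]
D(2):
  [0, -7, 2, -3, -27, 1, -4]
  [-∞, 0, -14, 4, -20, -9, 3]
  [-∞, -∞, 0, 5, 5, -∞, -10]
  [-16, -19, -14, 0, -6, -15, -16]
  [-11, -18, -9, -14, 0, -10, -14]
  [-∞, -19, -10, -15, -39, 0, 3]
  [-∞, -∞, -6, 5, -16, -3, 0]
D(3):
  [0, -7, 2, 7, 7, 1, -4]
  [-∞, 0, -14, 4, -9, -9, 3]
  [-∞, -∞, 0, 5, 5, -∞, -10]
  [-16, -19, -14, 0, -6, -15, -16]
  [-11, -18, -9, -4, 0, -10, -14]
  [-∞, -19, -10, -5, -5, 0, 3]
  [-∞, -∞, -6, 5, -1, -3, 0]
D(4):
  [0, -7, 2, 7, 7, 1, -4]
  [-12, 0, -10, 4, -2, -9, 3]
  [-11, -14, 0, 5, 5, -10, -10]
  [-16, -19, -14, 0, -6, -15, -16]
  [-11, -18, -9, -4, 0, -10, -14]
  [-21, -19, -10, -5, -5, 0, 3]
  [-11, -14, -6, 5, -1, -3, 0]
D(5):
  [0, -7, 2, 7, 7, 1, -4]
  [-12, 0, -10, 4, -2, -9, 3]
  [-6, -13, 0, 5, 5, -5, -9]
  [-16, -19, -14, 0, -6, -15, -16]
  [-11, -18, -9, -4, 0, -10, -14]
  [-16, -19, -10, -5, -5, 0, 3]
  [-11, -14, -6, 5, -1, -3, 0]
D(6):
  [0, -7, 2, 7, 7, 1, 4]
  [-12, 0, -10, 4, -2, -9, 3]
  [-6, -13, 0, 5, 5, -5, -2]
  [-16, -19, -14, 0, -6, -15, -12]
  [-11, -18, -9, -4, 0, -10, -7]
  [-16, -19, -10, -5, -5, 0, 3]
  [-11, -14, -6, 5, -1, -3, 0]
D(7):
  [0, -7, 2, 9, 7, 1, 4]
  [-8, 0, -3, 8, 2, 0, 3]
  [-6, -13, 0, 5, 5, -5, -2]
  [-16, -19, -14, 0, -6, -15, -12]
  [-11, -18, -9, -2, 0, -10, -7]
  [-8, -11, -3, 8, 2, 0, 3]
  [-11, -14, -6, 5, -1, -3, 0]
Key observation: every diagonal entry stays at the unit through all rounds, so no improving cycle exists.
Answer: CONVERGES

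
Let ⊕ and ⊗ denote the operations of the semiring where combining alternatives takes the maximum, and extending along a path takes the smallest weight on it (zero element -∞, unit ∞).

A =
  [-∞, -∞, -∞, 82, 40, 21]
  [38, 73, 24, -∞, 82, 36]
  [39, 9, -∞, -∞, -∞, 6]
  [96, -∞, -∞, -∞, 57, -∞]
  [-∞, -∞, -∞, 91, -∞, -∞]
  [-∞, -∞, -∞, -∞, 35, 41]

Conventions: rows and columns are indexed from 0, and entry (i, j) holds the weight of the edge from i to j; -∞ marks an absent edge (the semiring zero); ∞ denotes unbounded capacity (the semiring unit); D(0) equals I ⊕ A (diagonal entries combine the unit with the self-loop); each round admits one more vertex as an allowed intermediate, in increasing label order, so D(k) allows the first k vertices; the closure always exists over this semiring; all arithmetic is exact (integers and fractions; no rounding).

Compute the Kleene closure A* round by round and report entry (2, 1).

D(0):
  [∞, -∞, -∞, 82, 40, 21]
  [38, ∞, 24, -∞, 82, 36]
  [39, 9, ∞, -∞, -∞, 6]
  [96, -∞, -∞, ∞, 57, -∞]
  [-∞, -∞, -∞, 91, ∞, -∞]
  [-∞, -∞, -∞, -∞, 35, ∞]
D(1):
  [∞, -∞, -∞, 82, 40, 21]
  [38, ∞, 24, 38, 82, 36]
  [39, 9, ∞, 39, 39, 21]
  [96, -∞, -∞, ∞, 57, 21]
  [-∞, -∞, -∞, 91, ∞, -∞]
  [-∞, -∞, -∞, -∞, 35, ∞]
D(2):
  [∞, -∞, -∞, 82, 40, 21]
  [38, ∞, 24, 38, 82, 36]
  [39, 9, ∞, 39, 39, 21]
  [96, -∞, -∞, ∞, 57, 21]
  [-∞, -∞, -∞, 91, ∞, -∞]
  [-∞, -∞, -∞, -∞, 35, ∞]
D(3):
  [∞, -∞, -∞, 82, 40, 21]
  [38, ∞, 24, 38, 82, 36]
  [39, 9, ∞, 39, 39, 21]
  [96, -∞, -∞, ∞, 57, 21]
  [-∞, -∞, -∞, 91, ∞, -∞]
  [-∞, -∞, -∞, -∞, 35, ∞]
D(4):
  [∞, -∞, -∞, 82, 57, 21]
  [38, ∞, 24, 38, 82, 36]
  [39, 9, ∞, 39, 39, 21]
  [96, -∞, -∞, ∞, 57, 21]
  [91, -∞, -∞, 91, ∞, 21]
  [-∞, -∞, -∞, -∞, 35, ∞]
D(5):
  [∞, -∞, -∞, 82, 57, 21]
  [82, ∞, 24, 82, 82, 36]
  [39, 9, ∞, 39, 39, 21]
  [96, -∞, -∞, ∞, 57, 21]
  [91, -∞, -∞, 91, ∞, 21]
  [35, -∞, -∞, 35, 35, ∞]
D(6):
  [∞, -∞, -∞, 82, 57, 21]
  [82, ∞, 24, 82, 82, 36]
  [39, 9, ∞, 39, 39, 21]
  [96, -∞, -∞, ∞, 57, 21]
  [91, -∞, -∞, 91, ∞, 21]
  [35, -∞, -∞, 35, 35, ∞]
Answer: A*[2][1] = 9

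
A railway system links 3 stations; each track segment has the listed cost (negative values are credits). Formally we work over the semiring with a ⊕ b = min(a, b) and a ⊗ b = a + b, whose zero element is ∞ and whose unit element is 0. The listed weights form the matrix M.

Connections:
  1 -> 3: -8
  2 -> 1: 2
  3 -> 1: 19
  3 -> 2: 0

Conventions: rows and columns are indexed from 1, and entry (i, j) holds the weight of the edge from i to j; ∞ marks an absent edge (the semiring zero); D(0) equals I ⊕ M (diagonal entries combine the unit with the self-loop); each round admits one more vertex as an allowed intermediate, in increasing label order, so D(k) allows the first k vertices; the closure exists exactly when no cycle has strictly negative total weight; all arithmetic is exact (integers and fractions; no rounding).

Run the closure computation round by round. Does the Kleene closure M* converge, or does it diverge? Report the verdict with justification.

D(0):
  [0, ∞, -8]
  [2, 0, ∞]
  [19, 0, 0]
D(1):
  [0, ∞, -8]
  [2, 0, -6]
  [19, 0, 0]
Detection: at round 2, diagonal entry (3, 3) turns strictly negative.
Key observation: the cycle 3->2->1->3 has total weight 0 + 2 + (-8), which is strictly negative.
Answer: DIVERGES — negative cycle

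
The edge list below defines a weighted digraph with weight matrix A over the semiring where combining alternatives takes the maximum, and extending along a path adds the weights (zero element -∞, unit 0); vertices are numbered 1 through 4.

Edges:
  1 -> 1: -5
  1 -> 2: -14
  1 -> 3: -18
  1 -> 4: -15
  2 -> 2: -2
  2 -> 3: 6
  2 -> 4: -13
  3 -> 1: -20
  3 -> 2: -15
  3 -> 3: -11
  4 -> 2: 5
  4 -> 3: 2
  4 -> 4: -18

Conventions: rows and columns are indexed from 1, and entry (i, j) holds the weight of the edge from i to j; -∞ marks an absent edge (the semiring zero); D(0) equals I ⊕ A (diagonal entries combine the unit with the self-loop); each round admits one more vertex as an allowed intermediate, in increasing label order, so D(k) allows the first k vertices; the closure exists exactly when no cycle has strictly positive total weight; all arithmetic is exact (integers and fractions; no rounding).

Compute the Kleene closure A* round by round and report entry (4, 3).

D(0):
  [0, -14, -18, -15]
  [-∞, 0, 6, -13]
  [-20, -15, 0, -∞]
  [-∞, 5, 2, 0]
D(1):
  [0, -14, -18, -15]
  [-∞, 0, 6, -13]
  [-20, -15, 0, -35]
  [-∞, 5, 2, 0]
D(2):
  [0, -14, -8, -15]
  [-∞, 0, 6, -13]
  [-20, -15, 0, -28]
  [-∞, 5, 11, 0]
D(3):
  [0, -14, -8, -15]
  [-14, 0, 6, -13]
  [-20, -15, 0, -28]
  [-9, 5, 11, 0]
D(4):
  [0, -10, -4, -15]
  [-14, 0, 6, -13]
  [-20, -15, 0, -28]
  [-9, 5, 11, 0]
Answer: A*[4][3] = 11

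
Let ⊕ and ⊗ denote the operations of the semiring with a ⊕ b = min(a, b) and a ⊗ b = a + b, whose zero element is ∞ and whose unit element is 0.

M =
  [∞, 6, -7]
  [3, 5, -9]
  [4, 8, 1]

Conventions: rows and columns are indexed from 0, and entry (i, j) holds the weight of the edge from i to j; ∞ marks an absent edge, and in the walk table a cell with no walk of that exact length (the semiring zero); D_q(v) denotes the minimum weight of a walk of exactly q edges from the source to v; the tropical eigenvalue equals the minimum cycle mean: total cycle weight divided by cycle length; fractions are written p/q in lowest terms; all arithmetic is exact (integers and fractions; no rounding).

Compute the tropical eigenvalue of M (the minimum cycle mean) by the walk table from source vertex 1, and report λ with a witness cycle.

q=0: [∞, 0, ∞]
q=1: [3, 5, -9]
q=2: [-5, -1, -8]
q=3: [-4, 0, -12]
Optimal cycle mean attained by: cycle 0->2->0, total (-7) + 4, length 2.
Answer: λ = -3/2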